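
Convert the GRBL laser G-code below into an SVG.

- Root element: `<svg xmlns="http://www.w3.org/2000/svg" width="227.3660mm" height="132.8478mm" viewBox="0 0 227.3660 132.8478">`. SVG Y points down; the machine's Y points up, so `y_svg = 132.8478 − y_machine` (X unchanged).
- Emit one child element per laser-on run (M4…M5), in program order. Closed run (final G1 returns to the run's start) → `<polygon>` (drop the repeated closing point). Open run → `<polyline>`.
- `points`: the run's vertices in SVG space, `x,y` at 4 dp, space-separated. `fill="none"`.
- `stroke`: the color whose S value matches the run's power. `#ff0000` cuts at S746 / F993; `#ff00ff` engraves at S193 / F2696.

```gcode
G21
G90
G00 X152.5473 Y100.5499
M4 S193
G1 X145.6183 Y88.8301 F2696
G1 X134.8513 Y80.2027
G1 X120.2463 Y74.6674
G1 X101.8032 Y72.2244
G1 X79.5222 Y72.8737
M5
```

Each laser-on run becomes one SVG element. Flip Y back into SVG space with y_svg = 132.8478 − y_machine. Every run uses S193, so all elements get stroke `#ff00ff` (engrave).

Run 1: The run is open, so emit a `<polyline>` with points (Y-flipped): 152.5473,32.2979 145.6183,44.0177 134.8513,52.6451 120.2463,58.1804 101.8032,60.6234 79.5222,59.9741.

<svg xmlns="http://www.w3.org/2000/svg" width="227.3660mm" height="132.8478mm" viewBox="0 0 227.3660 132.8478">
  <polyline points="152.5473,32.2979 145.6183,44.0177 134.8513,52.6451 120.2463,58.1804 101.8032,60.6234 79.5222,59.9741" fill="none" stroke="#ff00ff"/>
</svg>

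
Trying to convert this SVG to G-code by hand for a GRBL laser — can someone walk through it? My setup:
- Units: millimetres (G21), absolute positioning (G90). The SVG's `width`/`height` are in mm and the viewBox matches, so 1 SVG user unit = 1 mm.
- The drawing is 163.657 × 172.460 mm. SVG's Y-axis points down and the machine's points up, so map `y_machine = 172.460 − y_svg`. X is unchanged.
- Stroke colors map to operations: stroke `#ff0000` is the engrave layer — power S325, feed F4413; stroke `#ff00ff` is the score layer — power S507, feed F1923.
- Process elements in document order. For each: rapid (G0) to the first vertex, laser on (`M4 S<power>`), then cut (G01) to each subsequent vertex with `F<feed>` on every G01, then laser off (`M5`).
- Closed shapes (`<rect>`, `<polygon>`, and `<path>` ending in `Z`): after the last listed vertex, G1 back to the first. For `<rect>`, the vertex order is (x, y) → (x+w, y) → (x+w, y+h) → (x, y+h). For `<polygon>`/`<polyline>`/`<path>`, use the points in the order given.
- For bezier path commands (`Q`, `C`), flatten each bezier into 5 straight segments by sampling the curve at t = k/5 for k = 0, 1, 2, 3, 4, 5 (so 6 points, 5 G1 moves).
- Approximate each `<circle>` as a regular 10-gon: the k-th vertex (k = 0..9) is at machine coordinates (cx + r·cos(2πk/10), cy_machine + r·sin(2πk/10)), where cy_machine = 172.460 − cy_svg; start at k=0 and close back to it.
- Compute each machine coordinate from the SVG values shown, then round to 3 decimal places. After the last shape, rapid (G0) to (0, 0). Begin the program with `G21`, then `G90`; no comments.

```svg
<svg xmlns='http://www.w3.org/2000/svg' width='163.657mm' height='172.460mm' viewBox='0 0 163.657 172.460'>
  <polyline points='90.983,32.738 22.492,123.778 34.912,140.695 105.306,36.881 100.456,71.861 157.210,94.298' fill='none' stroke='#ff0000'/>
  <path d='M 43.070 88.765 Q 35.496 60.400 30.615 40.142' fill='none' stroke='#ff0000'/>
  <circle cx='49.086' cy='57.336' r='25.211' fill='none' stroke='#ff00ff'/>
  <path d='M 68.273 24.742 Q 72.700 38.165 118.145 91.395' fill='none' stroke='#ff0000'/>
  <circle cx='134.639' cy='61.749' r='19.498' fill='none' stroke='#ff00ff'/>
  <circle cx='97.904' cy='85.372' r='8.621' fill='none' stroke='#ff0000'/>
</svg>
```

G21
G90
G0 X90.983 Y139.722
M4 S325
G01 X22.492 Y48.682 F4413
G01 X34.912 Y31.765 F4413
G01 X105.306 Y135.579 F4413
G01 X100.456 Y100.599 F4413
G01 X157.210 Y78.162 F4413
M5
G0 X43.070 Y83.695
M4 S325
G01 X40.148 Y94.717 F4413
G01 X37.442 Y105.090 F4413
G01 X34.951 Y114.814 F4413
G01 X32.675 Y123.891 F4413
G01 X30.615 Y132.318 F4413
M5
G0 X74.297 Y115.124
M4 S507
G01 X69.482 Y129.943 F1923
G01 X56.877 Y139.101 F1923
G01 X41.295 Y139.101 F1923
G01 X28.690 Y129.943 F1923
G01 X23.875 Y115.124 F1923
G01 X28.690 Y100.305 F1923
G01 X41.295 Y91.147 F1923
G01 X56.877 Y91.147 F1923
G01 X69.482 Y100.305 F1923
G01 X74.297 Y115.124 F1923
M5
G0 X68.273 Y147.718
M4 S325
G01 X71.685 Y140.757 F4413
G01 X78.377 Y130.610 F4413
G01 X88.352 Y117.280 F4413
G01 X101.608 Y100.765 F4413
G01 X118.145 Y81.065 F4413
M5
G0 X154.137 Y110.711
M4 S507
G01 X150.413 Y122.172 F1923
G01 X140.664 Y129.255 F1923
G01 X128.614 Y129.255 F1923
G01 X118.865 Y122.172 F1923
G01 X115.141 Y110.711 F1923
G01 X118.865 Y99.250 F1923
G01 X128.614 Y92.167 F1923
G01 X140.664 Y92.167 F1923
G01 X150.413 Y99.250 F1923
G01 X154.137 Y110.711 F1923
M5
G0 X106.525 Y87.088
M4 S325
G01 X104.879 Y92.155 F4413
G01 X100.568 Y95.287 F4413
G01 X95.240 Y95.287 F4413
G01 X90.929 Y92.155 F4413
G01 X89.283 Y87.088 F4413
G01 X90.929 Y82.021 F4413
G01 X95.240 Y78.889 F4413
G01 X100.568 Y78.889 F4413
G01 X104.879 Y82.021 F4413
G01 X106.525 Y87.088 F4413
M5
G0 X0.000 Y0.000

1 u = 1 mm; y_m = 172.460 − y.

[1] `<polyline>` open polyline, #ff0000→engrave S325 F4413: (90.983,139.722) → (22.492,48.682) → (34.912,31.765) → (105.306,135.579) → (100.456,100.599) → (157.210,78.162)

[2] `<path>` quadratic bezier, #ff0000→engrave S325 F4413: (43.070,83.695) → (40.148,94.717) → (37.442,105.090) → (34.951,114.814) → (32.675,123.891) → (30.615,132.318)

[3] `<circle>` circle, #ff00ff→score S507 F1923: (74.297,115.124) → (69.482,129.943) → (56.877,139.101) → (41.295,139.101) → (28.690,129.943) → (23.875,115.124) → (28.690,100.305) → (41.295,91.147) → (56.877,91.147) → (69.482,100.305) → (74.297,115.124) (closed)

[4] `<path>` quadratic bezier, #ff0000→engrave S325 F4413: (68.273,147.718) → (71.685,140.757) → (78.377,130.610) → (88.352,117.280) → (101.608,100.765) → (118.145,81.065)

[5] `<circle>` circle, #ff00ff→score S507 F1923: (154.137,110.711) → (150.413,122.172) → (140.664,129.255) → (128.614,129.255) → (118.865,122.172) → (115.141,110.711) → (118.865,99.250) → (128.614,92.167) → (140.664,92.167) → (150.413,99.250) → (154.137,110.711) (closed)

[6] `<circle>` circle, #ff0000→engrave S325 F4413: (106.525,87.088) → (104.879,92.155) → (100.568,95.287) → (95.240,95.287) → (90.929,92.155) → (89.283,87.088) → (90.929,82.021) → (95.240,78.889) → (100.568,78.889) → (104.879,82.021) → (106.525,87.088) (closed)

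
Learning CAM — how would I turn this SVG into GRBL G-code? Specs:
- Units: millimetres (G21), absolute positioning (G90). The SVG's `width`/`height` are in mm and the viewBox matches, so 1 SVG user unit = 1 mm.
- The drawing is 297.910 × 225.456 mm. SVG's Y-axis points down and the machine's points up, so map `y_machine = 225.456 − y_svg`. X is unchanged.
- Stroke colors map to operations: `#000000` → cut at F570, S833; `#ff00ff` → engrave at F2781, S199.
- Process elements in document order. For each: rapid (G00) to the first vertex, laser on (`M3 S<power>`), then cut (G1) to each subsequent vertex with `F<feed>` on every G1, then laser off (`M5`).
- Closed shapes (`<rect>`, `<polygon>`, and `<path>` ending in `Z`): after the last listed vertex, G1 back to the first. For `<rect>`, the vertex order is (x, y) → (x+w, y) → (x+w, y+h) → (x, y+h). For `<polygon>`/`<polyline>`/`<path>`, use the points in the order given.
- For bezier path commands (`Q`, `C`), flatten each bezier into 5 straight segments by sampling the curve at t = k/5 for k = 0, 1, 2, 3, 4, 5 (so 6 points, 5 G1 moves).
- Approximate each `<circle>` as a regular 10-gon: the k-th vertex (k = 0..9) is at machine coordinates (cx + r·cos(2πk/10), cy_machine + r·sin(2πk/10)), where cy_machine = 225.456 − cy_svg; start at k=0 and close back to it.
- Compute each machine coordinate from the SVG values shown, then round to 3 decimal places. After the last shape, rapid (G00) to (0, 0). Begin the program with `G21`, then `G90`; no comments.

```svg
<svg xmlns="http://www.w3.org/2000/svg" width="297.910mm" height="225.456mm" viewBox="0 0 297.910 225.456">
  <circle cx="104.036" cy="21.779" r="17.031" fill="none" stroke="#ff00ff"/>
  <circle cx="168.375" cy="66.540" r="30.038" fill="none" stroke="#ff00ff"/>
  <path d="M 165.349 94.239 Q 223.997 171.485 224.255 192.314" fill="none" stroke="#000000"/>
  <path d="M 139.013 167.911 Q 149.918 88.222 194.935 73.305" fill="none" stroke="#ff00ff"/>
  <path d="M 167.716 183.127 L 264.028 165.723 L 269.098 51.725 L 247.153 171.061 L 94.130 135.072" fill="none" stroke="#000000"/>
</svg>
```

1 u = 1 mm; y_m = 225.456 − y.

[1] `<circle>` circle, #ff00ff→engrave S199 F2781: (121.067,203.677) → (117.814,213.688) → (109.299,219.874) → (98.773,219.874) → (90.258,213.688) → (87.005,203.677) → (90.258,193.666) → (98.773,187.480) → (109.299,187.480) → (117.814,193.666) → (121.067,203.677) (closed)

[2] `<circle>` circle, #ff00ff→engrave S199 F2781: (198.413,158.916) → (192.676,176.572) → (177.657,187.484) → (159.093,187.484) → (144.074,176.572) → (138.337,158.916) → (144.074,141.260) → (159.093,130.348) → (177.657,130.348) → (192.676,141.260) → (198.413,158.916) (closed)

[3] `<path>` quadratic bezier, #000000→cut S833 F570: (165.349,131.217) → (186.473,102.575) → (202.925,78.447) → (214.706,58.832) → (221.816,43.730) → (224.255,33.142)

[4] `<path>` quadratic bezier, #ff00ff→engrave S199 F2781: (139.013,57.545) → (144.739,86.830) → (153.195,110.933) → (164.379,129.854) → (178.293,143.593) → (194.935,152.151)

[5] `<path>` open polyline, #000000→cut S833 F570: (167.716,42.329) → (264.028,59.733) → (269.098,173.731) → (247.153,54.395) → (94.130,90.384)

G21
G90
G00 X121.067 Y203.677
M3 S199
G1 X117.814 Y213.688 F2781
G1 X109.299 Y219.874 F2781
G1 X98.773 Y219.874 F2781
G1 X90.258 Y213.688 F2781
G1 X87.005 Y203.677 F2781
G1 X90.258 Y193.666 F2781
G1 X98.773 Y187.480 F2781
G1 X109.299 Y187.480 F2781
G1 X117.814 Y193.666 F2781
G1 X121.067 Y203.677 F2781
M5
G00 X198.413 Y158.916
M3 S199
G1 X192.676 Y176.572 F2781
G1 X177.657 Y187.484 F2781
G1 X159.093 Y187.484 F2781
G1 X144.074 Y176.572 F2781
G1 X138.337 Y158.916 F2781
G1 X144.074 Y141.260 F2781
G1 X159.093 Y130.348 F2781
G1 X177.657 Y130.348 F2781
G1 X192.676 Y141.260 F2781
G1 X198.413 Y158.916 F2781
M5
G00 X165.349 Y131.217
M3 S833
G1 X186.473 Y102.575 F570
G1 X202.925 Y78.447 F570
G1 X214.706 Y58.832 F570
G1 X221.816 Y43.730 F570
G1 X224.255 Y33.142 F570
M5
G00 X139.013 Y57.545
M3 S199
G1 X144.739 Y86.830 F2781
G1 X153.195 Y110.933 F2781
G1 X164.379 Y129.854 F2781
G1 X178.293 Y143.593 F2781
G1 X194.935 Y152.151 F2781
M5
G00 X167.716 Y42.329
M3 S833
G1 X264.028 Y59.733 F570
G1 X269.098 Y173.731 F570
G1 X247.153 Y54.395 F570
G1 X94.130 Y90.384 F570
M5
G00 X0.000 Y0.000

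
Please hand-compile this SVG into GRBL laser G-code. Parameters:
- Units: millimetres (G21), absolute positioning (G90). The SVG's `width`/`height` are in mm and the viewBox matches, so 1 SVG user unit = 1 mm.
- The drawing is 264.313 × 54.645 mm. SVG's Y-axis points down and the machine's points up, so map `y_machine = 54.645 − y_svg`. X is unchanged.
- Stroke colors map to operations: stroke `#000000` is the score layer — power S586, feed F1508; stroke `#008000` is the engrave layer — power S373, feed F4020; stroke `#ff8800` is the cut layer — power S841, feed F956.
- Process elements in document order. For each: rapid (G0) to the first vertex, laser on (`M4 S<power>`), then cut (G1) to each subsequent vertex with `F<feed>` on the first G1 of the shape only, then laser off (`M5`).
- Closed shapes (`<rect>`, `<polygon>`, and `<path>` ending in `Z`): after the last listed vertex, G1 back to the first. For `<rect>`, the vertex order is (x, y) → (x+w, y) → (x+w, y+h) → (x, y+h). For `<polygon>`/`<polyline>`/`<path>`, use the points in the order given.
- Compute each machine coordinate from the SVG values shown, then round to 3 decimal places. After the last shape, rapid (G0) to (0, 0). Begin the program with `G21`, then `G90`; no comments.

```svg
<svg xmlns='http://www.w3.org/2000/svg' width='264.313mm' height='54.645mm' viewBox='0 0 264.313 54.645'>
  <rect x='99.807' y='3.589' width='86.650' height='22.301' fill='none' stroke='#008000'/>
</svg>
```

G21
G90
G0 X99.807 Y51.056
M4 S373
G1 X186.457 Y51.056 F4020
G1 X186.457 Y28.755
G1 X99.807 Y28.755
G1 X99.807 Y51.056
M5
G0 X0.000 Y0.000

1 u = 1 mm; y_m = 54.645 − y.

[1] `<rect>` rectangle, #008000→engrave S373 F4020: (99.807,51.056) → (186.457,51.056) → (186.457,28.755) → (99.807,28.755) → (99.807,51.056) (closed)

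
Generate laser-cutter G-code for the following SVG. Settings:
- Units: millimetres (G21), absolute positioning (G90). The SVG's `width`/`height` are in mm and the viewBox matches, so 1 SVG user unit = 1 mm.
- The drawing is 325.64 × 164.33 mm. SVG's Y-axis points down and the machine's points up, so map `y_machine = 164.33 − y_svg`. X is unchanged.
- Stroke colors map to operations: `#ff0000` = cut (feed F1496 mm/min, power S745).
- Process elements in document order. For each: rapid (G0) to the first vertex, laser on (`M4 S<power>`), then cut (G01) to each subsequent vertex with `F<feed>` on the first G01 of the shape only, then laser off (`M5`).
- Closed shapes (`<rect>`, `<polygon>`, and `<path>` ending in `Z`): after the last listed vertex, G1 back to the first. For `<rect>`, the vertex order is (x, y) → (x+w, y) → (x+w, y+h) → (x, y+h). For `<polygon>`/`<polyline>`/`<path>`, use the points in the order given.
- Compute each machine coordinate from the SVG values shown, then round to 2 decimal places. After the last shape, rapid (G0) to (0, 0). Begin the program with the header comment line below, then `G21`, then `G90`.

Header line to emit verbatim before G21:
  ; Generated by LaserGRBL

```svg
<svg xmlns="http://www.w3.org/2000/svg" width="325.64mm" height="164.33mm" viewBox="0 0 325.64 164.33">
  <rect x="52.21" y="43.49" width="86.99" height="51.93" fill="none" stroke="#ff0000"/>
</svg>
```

1 u = 1 mm; y_m = 164.33 − y.

[1] `<rect>` rectangle, #ff0000→cut S745 F1496: (52.21,120.84) → (139.20,120.84) → (139.20,68.91) → (52.21,68.91) → (52.21,120.84) (closed)

; Generated by LaserGRBL
G21
G90
G0 X52.21 Y120.84
M4 S745
G01 X139.20 Y120.84 F1496
G01 X139.20 Y68.91
G01 X52.21 Y68.91
G01 X52.21 Y120.84
M5
G0 X0.00 Y0.00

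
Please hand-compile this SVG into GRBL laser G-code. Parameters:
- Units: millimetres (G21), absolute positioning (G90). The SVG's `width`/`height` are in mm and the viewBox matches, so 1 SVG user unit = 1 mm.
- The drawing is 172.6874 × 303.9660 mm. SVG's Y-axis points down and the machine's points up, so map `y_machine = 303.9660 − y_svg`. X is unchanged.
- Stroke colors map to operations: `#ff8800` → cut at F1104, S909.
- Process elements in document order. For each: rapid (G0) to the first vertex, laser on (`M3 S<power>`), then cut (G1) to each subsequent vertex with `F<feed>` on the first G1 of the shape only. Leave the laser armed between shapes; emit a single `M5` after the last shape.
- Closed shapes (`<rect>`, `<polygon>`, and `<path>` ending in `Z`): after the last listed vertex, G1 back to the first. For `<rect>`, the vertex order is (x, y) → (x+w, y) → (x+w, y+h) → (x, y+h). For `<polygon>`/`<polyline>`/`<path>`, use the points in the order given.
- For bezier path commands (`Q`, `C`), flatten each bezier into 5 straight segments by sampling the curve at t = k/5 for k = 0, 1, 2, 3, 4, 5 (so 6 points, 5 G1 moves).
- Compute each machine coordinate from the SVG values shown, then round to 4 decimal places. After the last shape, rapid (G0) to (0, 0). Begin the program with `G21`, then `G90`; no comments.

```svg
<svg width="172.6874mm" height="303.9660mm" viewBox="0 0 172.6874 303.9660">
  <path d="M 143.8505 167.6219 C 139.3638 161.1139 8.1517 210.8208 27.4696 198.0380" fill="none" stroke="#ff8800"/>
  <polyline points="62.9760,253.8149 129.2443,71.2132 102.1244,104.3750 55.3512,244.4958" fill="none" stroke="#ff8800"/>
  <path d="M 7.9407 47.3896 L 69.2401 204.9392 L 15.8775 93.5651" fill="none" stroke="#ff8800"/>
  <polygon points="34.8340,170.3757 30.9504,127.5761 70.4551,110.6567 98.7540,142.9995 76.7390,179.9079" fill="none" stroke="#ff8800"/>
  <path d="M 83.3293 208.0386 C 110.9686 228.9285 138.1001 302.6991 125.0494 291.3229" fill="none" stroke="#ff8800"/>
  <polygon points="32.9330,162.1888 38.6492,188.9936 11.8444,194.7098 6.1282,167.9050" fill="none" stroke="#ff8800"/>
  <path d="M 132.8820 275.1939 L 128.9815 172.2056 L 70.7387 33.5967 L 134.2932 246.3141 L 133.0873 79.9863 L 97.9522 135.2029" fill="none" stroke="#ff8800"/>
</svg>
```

Since the viewBox matches the mm dimensions, user units are millimetres directly. The only transform is the Y-flip y_m = 303.9660 − y_svg.

Shape 1 is a cubic bezier drawn with `<path>`. Its stroke #ff8800 means cut at S909, F1104. After flipping Y the toolpath is (143.8505,136.3441) → (128.1695,134.4527) → (95.3826,124.7676) → (58.7982,112.9866) → (31.7244,104.8074) → (27.4696,105.9280).

Shape 2 is a open polyline drawn with `<polyline>`. Its stroke #ff8800 means cut at S909, F1104. After flipping Y the toolpath is (62.9760,50.1511) → (129.2443,232.7528) → (102.1244,199.5910) → (55.3512,59.4702).

Shape 3 is a open polyline drawn with `<path>`. Its stroke #ff8800 means cut at S909, F1104. After flipping Y the toolpath is (7.9407,256.5764) → (69.2401,99.0268) → (15.8775,210.4009).

Shape 4 is a regular polygon drawn with `<polygon>`. Its stroke #ff8800 means cut at S909, F1104. After flipping Y the toolpath is (34.8340,133.5903) → (30.9504,176.3899) → (70.4551,193.3093) → (98.7540,160.9665) → (76.7390,124.0581) → (34.8340,133.5903), returning to the start.

Shape 5 is a cubic bezier drawn with `<path>`. Its stroke #ff8800 means cut at S909, F1104. After flipping Y the toolpath is (83.3293,95.9274) → (99.5345,78.1520) → (113.7136,54.3105) → (123.9619,31.0284) → (128.3754,14.9308) → (125.0494,12.6431).

Shape 6 is a regular polygon drawn with `<polygon>`. Its stroke #ff8800 means cut at S909, F1104. After flipping Y the toolpath is (32.9330,141.7772) → (38.6492,114.9724) → (11.8444,109.2562) → (6.1282,136.0610) → (32.9330,141.7772), returning to the start.

Shape 7 is a open polyline drawn with `<path>`. Its stroke #ff8800 means cut at S909, F1104. After flipping Y the toolpath is (132.8820,28.7721) → (128.9815,131.7604) → (70.7387,270.3693) → (134.2932,57.6519) → (133.0873,223.9797) → (97.9522,168.7631).

G21
G90
G0 X143.8505 Y136.3441
M3 S909
G1 X128.1695 Y134.4527 F1104
G1 X95.3826 Y124.7676
G1 X58.7982 Y112.9866
G1 X31.7244 Y104.8074
G1 X27.4696 Y105.9280
G0 X62.9760 Y50.1511
M3 S909
G1 X129.2443 Y232.7528 F1104
G1 X102.1244 Y199.5910
G1 X55.3512 Y59.4702
G0 X7.9407 Y256.5764
M3 S909
G1 X69.2401 Y99.0268 F1104
G1 X15.8775 Y210.4009
G0 X34.8340 Y133.5903
M3 S909
G1 X30.9504 Y176.3899 F1104
G1 X70.4551 Y193.3093
G1 X98.7540 Y160.9665
G1 X76.7390 Y124.0581
G1 X34.8340 Y133.5903
G0 X83.3293 Y95.9274
M3 S909
G1 X99.5345 Y78.1520 F1104
G1 X113.7136 Y54.3105
G1 X123.9619 Y31.0284
G1 X128.3754 Y14.9308
G1 X125.0494 Y12.6431
G0 X32.9330 Y141.7772
M3 S909
G1 X38.6492 Y114.9724 F1104
G1 X11.8444 Y109.2562
G1 X6.1282 Y136.0610
G1 X32.9330 Y141.7772
G0 X132.8820 Y28.7721
M3 S909
G1 X128.9815 Y131.7604 F1104
G1 X70.7387 Y270.3693
G1 X134.2932 Y57.6519
G1 X133.0873 Y223.9797
G1 X97.9522 Y168.7631
M5
G0 X0.0000 Y0.0000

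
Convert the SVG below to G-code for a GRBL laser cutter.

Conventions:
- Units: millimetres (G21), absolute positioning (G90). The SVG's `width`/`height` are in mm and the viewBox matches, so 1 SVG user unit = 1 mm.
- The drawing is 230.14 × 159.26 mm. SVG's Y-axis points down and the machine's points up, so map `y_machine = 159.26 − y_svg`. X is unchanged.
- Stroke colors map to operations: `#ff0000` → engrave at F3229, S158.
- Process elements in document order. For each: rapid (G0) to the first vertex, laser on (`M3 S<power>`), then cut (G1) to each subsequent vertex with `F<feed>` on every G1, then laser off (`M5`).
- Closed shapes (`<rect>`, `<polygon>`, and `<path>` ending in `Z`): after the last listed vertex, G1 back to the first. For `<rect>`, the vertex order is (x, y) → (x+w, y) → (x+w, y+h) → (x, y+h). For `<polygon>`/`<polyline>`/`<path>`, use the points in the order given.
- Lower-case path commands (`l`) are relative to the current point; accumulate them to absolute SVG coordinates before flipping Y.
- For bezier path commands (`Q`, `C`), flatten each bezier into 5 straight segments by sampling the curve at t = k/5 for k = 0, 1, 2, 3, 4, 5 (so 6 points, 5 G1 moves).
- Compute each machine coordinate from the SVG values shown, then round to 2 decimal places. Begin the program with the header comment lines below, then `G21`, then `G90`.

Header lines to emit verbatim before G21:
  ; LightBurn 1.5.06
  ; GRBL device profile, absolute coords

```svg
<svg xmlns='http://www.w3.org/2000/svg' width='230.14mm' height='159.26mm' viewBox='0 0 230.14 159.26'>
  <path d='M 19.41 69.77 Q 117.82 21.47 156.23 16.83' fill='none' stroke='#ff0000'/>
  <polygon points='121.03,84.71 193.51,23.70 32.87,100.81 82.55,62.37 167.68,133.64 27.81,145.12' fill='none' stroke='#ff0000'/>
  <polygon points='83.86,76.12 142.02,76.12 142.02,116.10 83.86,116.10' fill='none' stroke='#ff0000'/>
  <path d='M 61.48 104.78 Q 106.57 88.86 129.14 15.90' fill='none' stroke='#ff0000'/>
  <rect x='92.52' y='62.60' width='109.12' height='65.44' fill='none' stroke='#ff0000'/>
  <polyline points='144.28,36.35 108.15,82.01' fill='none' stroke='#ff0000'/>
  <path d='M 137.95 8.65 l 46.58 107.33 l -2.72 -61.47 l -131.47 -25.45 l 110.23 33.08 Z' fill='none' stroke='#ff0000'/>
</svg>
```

Since the viewBox matches the mm dimensions, user units are millimetres directly. The only transform is the Y-flip y_m = 159.26 − y_svg.

Shape 1 is a quadratic bezier drawn with `<path>`. Its stroke #ff0000 means engrave at S158, F3229. After flipping Y the toolpath is (19.41,89.49) → (56.37,107.06) → (88.54,121.14) → (115.90,131.73) → (138.47,138.83) → (156.23,142.43).

Shape 2 is a closed polygon drawn with `<polygon>`. Its stroke #ff0000 means engrave at S158, F3229. After flipping Y the toolpath is (121.03,74.55) → (193.51,135.56) → (32.87,58.45) → (82.55,96.89) → (167.68,25.62) → (27.81,14.14) → (121.03,74.55), returning to the start.

Shape 3 is a rectangle drawn with `<polygon>`. Its stroke #ff0000 means engrave at S158, F3229. After flipping Y the toolpath is (83.86,83.14) → (142.02,83.14) → (142.02,43.16) → (83.86,43.16) → (83.86,83.14), returning to the start.

Shape 4 is a quadratic bezier drawn with `<path>`. Its stroke #ff0000 means engrave at S158, F3229. After flipping Y the toolpath is (61.48,54.48) → (78.62,63.13) → (93.95,76.34) → (107.48,94.12) → (119.21,116.46) → (129.14,143.36).

Shape 5 is a rectangle drawn with `<rect>`. Its stroke #ff0000 means engrave at S158, F3229. After flipping Y the toolpath is (92.52,96.66) → (201.64,96.66) → (201.64,31.22) → (92.52,31.22) → (92.52,96.66), returning to the start.

Shape 6 is a line segment drawn with `<polyline>`. Its stroke #ff0000 means engrave at S158, F3229. After flipping Y the toolpath is (144.28,122.91) → (108.15,77.25).

Shape 7 is a closed polygon drawn with `<path>`. Its stroke #ff0000 means engrave at S158, F3229. After flipping Y the toolpath is (137.95,150.61) → (184.53,43.28) → (181.81,104.75) → (50.34,130.20) → (160.57,97.12) → (137.95,150.61), returning to the start.

; LightBurn 1.5.06
; GRBL device profile, absolute coords
G21
G90
G0 X19.41 Y89.49
M3 S158
G1 X56.37 Y107.06 F3229
G1 X88.54 Y121.14 F3229
G1 X115.90 Y131.73 F3229
G1 X138.47 Y138.83 F3229
G1 X156.23 Y142.43 F3229
M5
G0 X121.03 Y74.55
M3 S158
G1 X193.51 Y135.56 F3229
G1 X32.87 Y58.45 F3229
G1 X82.55 Y96.89 F3229
G1 X167.68 Y25.62 F3229
G1 X27.81 Y14.14 F3229
G1 X121.03 Y74.55 F3229
M5
G0 X83.86 Y83.14
M3 S158
G1 X142.02 Y83.14 F3229
G1 X142.02 Y43.16 F3229
G1 X83.86 Y43.16 F3229
G1 X83.86 Y83.14 F3229
M5
G0 X61.48 Y54.48
M3 S158
G1 X78.62 Y63.13 F3229
G1 X93.95 Y76.34 F3229
G1 X107.48 Y94.12 F3229
G1 X119.21 Y116.46 F3229
G1 X129.14 Y143.36 F3229
M5
G0 X92.52 Y96.66
M3 S158
G1 X201.64 Y96.66 F3229
G1 X201.64 Y31.22 F3229
G1 X92.52 Y31.22 F3229
G1 X92.52 Y96.66 F3229
M5
G0 X144.28 Y122.91
M3 S158
G1 X108.15 Y77.25 F3229
M5
G0 X137.95 Y150.61
M3 S158
G1 X184.53 Y43.28 F3229
G1 X181.81 Y104.75 F3229
G1 X50.34 Y130.20 F3229
G1 X160.57 Y97.12 F3229
G1 X137.95 Y150.61 F3229
M5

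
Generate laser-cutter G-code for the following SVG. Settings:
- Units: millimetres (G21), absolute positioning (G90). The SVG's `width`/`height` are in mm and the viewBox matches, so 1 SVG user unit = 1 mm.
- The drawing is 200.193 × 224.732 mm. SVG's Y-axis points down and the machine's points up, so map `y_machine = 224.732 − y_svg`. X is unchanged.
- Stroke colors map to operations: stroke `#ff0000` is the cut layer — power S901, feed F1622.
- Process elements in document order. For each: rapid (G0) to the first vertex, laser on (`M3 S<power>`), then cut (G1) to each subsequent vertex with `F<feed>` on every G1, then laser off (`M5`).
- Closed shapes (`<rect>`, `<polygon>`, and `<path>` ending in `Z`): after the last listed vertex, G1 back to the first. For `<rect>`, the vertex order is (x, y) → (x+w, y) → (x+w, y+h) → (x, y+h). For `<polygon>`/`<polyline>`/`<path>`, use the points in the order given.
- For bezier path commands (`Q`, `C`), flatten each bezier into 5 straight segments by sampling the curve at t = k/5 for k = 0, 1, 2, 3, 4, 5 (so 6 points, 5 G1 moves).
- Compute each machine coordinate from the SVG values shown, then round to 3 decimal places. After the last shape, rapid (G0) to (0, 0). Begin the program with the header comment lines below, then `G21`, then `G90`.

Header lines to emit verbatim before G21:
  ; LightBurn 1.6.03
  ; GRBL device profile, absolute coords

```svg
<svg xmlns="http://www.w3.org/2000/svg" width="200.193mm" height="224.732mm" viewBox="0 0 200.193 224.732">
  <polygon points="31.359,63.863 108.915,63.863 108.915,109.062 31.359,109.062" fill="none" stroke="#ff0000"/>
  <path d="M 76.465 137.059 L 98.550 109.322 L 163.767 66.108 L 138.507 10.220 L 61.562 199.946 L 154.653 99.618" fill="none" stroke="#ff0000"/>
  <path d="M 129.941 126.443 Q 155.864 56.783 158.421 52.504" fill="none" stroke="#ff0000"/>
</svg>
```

; LightBurn 1.6.03
; GRBL device profile, absolute coords
G21
G90
G0 X31.359 Y160.869
M3 S901
G1 X108.915 Y160.869 F1622
G1 X108.915 Y115.670 F1622
G1 X31.359 Y115.670 F1622
G1 X31.359 Y160.869 F1622
M5
G0 X76.465 Y87.673
M3 S901
G1 X98.550 Y115.410 F1622
G1 X163.767 Y158.624 F1622
G1 X138.507 Y214.512 F1622
G1 X61.562 Y24.786 F1622
G1 X154.653 Y125.114 F1622
M5
G0 X129.941 Y98.289
M3 S901
G1 X139.376 Y123.538 F1622
G1 X146.941 Y143.556 F1622
G1 X152.637 Y158.344 F1622
G1 X156.464 Y167.901 F1622
G1 X158.421 Y172.228 F1622
M5
G0 X0.000 Y0.000

Since the viewBox matches the mm dimensions, user units are millimetres directly. The only transform is the Y-flip y_m = 224.732 − y_svg.

Shape 1 is a rectangle drawn with `<polygon>`. Its stroke #ff0000 means cut at S901, F1622. After flipping Y the toolpath is (31.359,160.869) → (108.915,160.869) → (108.915,115.670) → (31.359,115.670) → (31.359,160.869), returning to the start.

Shape 2 is a open polyline drawn with `<path>`. Its stroke #ff0000 means cut at S901, F1622. After flipping Y the toolpath is (76.465,87.673) → (98.550,115.410) → (163.767,158.624) → (138.507,214.512) → (61.562,24.786) → (154.653,125.114).

Shape 3 is a quadratic bezier drawn with `<path>`. Its stroke #ff0000 means cut at S901, F1622. After flipping Y the toolpath is (129.941,98.289) → (139.376,123.538) → (146.941,143.556) → (152.637,158.344) → (156.464,167.901) → (158.421,172.228).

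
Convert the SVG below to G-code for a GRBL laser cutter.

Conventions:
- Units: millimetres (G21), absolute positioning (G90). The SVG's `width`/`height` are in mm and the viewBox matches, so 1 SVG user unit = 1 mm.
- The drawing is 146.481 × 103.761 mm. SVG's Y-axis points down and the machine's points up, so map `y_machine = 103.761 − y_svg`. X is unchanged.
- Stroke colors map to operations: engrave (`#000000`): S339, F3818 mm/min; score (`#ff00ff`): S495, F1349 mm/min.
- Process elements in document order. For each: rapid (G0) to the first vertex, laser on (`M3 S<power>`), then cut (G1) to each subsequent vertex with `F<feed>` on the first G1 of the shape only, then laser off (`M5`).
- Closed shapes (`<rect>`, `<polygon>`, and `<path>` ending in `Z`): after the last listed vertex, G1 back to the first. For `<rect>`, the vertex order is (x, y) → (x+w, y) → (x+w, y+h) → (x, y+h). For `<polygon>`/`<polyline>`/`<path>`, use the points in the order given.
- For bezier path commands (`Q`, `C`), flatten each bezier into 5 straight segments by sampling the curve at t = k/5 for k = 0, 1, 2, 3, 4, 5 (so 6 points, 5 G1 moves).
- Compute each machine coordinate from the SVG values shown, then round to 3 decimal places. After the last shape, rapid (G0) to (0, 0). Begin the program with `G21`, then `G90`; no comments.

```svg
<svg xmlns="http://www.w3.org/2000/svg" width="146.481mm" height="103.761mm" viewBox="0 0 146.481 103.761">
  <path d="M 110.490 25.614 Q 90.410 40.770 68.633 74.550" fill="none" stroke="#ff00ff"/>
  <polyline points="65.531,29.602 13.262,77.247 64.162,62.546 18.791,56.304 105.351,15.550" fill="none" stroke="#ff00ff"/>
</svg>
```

G21
G90
G0 X110.490 Y78.147
M3 S495
G1 X102.390 Y71.340 F1349
G1 X94.154 Y63.042
G1 X85.783 Y53.255
G1 X77.276 Y41.978
G1 X68.633 Y29.211
M5
G0 X65.531 Y74.159
M3 S495
G1 X13.262 Y26.514 F1349
G1 X64.162 Y41.215
G1 X18.791 Y47.457
G1 X105.351 Y88.211
M5
G0 X0.000 Y0.000

Since the viewBox matches the mm dimensions, user units are millimetres directly. The only transform is the Y-flip y_m = 103.761 − y_svg.

Shape 1 is a quadratic bezier drawn with `<path>`. Its stroke #ff00ff means score at S495, F1349. After flipping Y the toolpath is (110.490,78.147) → (102.390,71.340) → (94.154,63.042) → (85.783,53.255) → (77.276,41.978) → (68.633,29.211).

Shape 2 is a open polyline drawn with `<polyline>`. Its stroke #ff00ff means score at S495, F1349. After flipping Y the toolpath is (65.531,74.159) → (13.262,26.514) → (64.162,41.215) → (18.791,47.457) → (105.351,88.211).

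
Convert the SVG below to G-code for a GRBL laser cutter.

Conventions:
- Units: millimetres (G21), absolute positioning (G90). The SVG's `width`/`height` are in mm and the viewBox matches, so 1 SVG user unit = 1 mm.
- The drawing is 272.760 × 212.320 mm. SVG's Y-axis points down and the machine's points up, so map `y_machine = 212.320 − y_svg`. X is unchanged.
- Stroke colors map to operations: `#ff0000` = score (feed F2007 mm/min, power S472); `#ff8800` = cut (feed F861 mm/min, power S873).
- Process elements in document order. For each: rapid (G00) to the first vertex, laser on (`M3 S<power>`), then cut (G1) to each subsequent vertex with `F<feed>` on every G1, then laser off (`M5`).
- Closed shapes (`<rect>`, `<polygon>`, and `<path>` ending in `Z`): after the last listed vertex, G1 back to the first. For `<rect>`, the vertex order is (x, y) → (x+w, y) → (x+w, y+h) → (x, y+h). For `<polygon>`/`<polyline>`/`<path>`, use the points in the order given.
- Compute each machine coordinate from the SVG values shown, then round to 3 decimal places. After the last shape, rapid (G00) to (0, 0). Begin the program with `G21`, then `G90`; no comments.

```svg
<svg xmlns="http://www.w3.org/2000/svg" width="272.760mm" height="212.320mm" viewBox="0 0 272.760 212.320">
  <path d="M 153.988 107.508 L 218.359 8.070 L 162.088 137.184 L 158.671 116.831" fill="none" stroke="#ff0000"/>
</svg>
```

G21
G90
G00 X153.988 Y104.812
M3 S472
G1 X218.359 Y204.250 F2007
G1 X162.088 Y75.136 F2007
G1 X158.671 Y95.489 F2007
M5
G00 X0.000 Y0.000

1 u = 1 mm; y_m = 212.320 − y.

[1] `<path>` open polyline, #ff0000→score S472 F2007: (153.988,104.812) → (218.359,204.250) → (162.088,75.136) → (158.671,95.489)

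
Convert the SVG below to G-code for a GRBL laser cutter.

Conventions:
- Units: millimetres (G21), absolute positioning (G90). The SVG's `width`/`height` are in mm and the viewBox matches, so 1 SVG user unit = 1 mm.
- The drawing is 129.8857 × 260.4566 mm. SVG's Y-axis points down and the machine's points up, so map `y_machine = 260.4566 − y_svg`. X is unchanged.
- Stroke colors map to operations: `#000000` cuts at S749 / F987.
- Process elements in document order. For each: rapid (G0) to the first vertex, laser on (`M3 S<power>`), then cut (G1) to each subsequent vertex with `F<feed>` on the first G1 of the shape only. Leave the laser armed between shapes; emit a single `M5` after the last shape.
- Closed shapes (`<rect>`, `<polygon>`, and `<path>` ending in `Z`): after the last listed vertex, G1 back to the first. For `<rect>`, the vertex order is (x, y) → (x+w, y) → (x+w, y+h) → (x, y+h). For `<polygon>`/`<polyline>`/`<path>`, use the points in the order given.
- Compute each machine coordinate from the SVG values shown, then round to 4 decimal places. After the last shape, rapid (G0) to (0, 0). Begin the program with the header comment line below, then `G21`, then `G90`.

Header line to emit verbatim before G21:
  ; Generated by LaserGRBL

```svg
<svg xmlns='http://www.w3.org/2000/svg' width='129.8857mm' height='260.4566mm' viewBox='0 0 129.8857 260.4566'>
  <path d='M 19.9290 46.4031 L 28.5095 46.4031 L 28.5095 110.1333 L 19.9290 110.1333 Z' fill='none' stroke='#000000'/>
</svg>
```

Since the viewBox matches the mm dimensions, user units are millimetres directly. The only transform is the Y-flip y_m = 260.4566 − y_svg.

Shape 1 is a rectangle drawn with `<path>`. Its stroke #000000 means cut at S749, F987. After flipping Y the toolpath is (19.9290,214.0535) → (28.5095,214.0535) → (28.5095,150.3233) → (19.9290,150.3233) → (19.9290,214.0535), returning to the start.

; Generated by LaserGRBL
G21
G90
G0 X19.9290 Y214.0535
M3 S749
G1 X28.5095 Y214.0535 F987
G1 X28.5095 Y150.3233
G1 X19.9290 Y150.3233
G1 X19.9290 Y214.0535
M5
G0 X0.0000 Y0.0000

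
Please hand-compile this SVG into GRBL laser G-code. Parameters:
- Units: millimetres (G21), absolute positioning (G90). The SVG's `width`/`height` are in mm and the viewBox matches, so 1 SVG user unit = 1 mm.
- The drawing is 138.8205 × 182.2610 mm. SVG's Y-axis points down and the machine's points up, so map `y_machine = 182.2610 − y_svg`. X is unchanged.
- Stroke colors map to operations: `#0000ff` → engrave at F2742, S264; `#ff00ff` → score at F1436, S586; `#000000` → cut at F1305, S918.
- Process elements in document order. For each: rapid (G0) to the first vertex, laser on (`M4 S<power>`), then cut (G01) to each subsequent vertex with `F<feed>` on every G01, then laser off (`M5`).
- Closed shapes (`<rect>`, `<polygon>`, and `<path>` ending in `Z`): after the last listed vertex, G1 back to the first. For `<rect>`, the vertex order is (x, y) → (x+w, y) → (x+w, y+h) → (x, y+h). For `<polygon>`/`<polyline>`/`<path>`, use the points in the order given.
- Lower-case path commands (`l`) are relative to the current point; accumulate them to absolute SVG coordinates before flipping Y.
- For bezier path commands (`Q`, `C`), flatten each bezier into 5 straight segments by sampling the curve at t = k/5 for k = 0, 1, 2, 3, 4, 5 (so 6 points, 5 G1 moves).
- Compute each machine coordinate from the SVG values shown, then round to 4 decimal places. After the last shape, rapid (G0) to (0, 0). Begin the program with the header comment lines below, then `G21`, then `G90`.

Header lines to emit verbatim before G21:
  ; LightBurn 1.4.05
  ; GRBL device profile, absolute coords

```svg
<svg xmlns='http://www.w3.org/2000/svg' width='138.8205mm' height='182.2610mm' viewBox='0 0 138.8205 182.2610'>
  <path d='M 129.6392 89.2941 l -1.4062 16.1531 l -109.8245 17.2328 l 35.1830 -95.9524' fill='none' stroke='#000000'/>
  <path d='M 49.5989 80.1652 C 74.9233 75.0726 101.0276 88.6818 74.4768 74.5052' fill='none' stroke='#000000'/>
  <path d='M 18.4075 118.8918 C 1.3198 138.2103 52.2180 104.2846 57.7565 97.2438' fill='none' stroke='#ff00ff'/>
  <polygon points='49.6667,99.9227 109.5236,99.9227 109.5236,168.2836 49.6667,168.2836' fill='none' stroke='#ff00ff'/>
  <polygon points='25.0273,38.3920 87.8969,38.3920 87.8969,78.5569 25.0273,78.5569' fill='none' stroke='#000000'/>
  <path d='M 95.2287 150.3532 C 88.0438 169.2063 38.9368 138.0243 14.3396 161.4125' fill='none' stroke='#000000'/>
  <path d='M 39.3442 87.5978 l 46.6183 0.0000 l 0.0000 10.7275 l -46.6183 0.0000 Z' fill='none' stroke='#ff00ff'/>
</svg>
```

; LightBurn 1.4.05
; GRBL device profile, absolute coords
G21
G90
G0 X129.6392 Y92.9669
M4 S918
G01 X128.2330 Y76.8138 F1305
G01 X18.4085 Y59.5810 F1305
G01 X53.5915 Y155.5334 F1305
M5
G0 X49.5989 Y102.0958
M4 S918
G01 X64.4596 Y103.2790 F1305
G01 X76.9427 Y102.2053 F1305
G01 X84.4832 Y101.1059 F1305
G01 X84.5161 Y102.2122 F1305
G01 X74.4768 Y107.7558 F1305
M5
G0 X18.4075 Y63.3692
M4 S586
G01 X15.4064 Y57.5264 F1436
G01 X23.2814 Y60.6160 F1436
G01 X36.5918 Y68.7918 F1436
G01 X49.8970 Y78.2076 F1436
G01 X57.7565 Y85.0172 F1436
M5
G0 X49.6667 Y82.3383
M4 S586
G01 X109.5236 Y82.3383 F1436
G01 X109.5236 Y13.9774 F1436
G01 X49.6667 Y13.9774 F1436
G01 X49.6667 Y82.3383 F1436
M5
G0 X25.0273 Y143.8690
M4 S918
G01 X87.8969 Y143.8690 F1305
G01 X87.8969 Y103.7041 F1305
G01 X25.0273 Y103.7041 F1305
G01 X25.0273 Y143.8690 F1305
M5
G0 X95.2287 Y31.9078
M4 S918
G01 X86.4186 Y25.7633 F1305
G01 X70.7359 Y26.6062 F1305
G01 X51.3693 Y29.4154 F1305
G01 X31.5076 Y29.1698 F1305
G01 X14.3396 Y20.8485 F1305
M5
G0 X39.3442 Y94.6632
M4 S586
G01 X85.9625 Y94.6632 F1436
G01 X85.9625 Y83.9357 F1436
G01 X39.3442 Y83.9357 F1436
G01 X39.3442 Y94.6632 F1436
M5
G0 X0.0000 Y0.0000

Since the viewBox matches the mm dimensions, user units are millimetres directly. The only transform is the Y-flip y_m = 182.2610 − y_svg.

Shape 1 is a open polyline drawn with `<path>`. Its stroke #000000 means cut at S918, F1305. After flipping Y the toolpath is (129.6392,92.9669) → (128.2330,76.8138) → (18.4085,59.5810) → (53.5915,155.5334).

Shape 2 is a cubic bezier drawn with `<path>`. Its stroke #000000 means cut at S918, F1305. After flipping Y the toolpath is (49.5989,102.0958) → (64.4596,103.2790) → (76.9427,102.2053) → (84.4832,101.1059) → (84.5161,102.2122) → (74.4768,107.7558).

Shape 3 is a cubic bezier drawn with `<path>`. Its stroke #ff00ff means score at S586, F1436. After flipping Y the toolpath is (18.4075,63.3692) → (15.4064,57.5264) → (23.2814,60.6160) → (36.5918,68.7918) → (49.8970,78.2076) → (57.7565,85.0172).

Shape 4 is a rectangle drawn with `<polygon>`. Its stroke #ff00ff means score at S586, F1436. After flipping Y the toolpath is (49.6667,82.3383) → (109.5236,82.3383) → (109.5236,13.9774) → (49.6667,13.9774) → (49.6667,82.3383), returning to the start.

Shape 5 is a rectangle drawn with `<polygon>`. Its stroke #000000 means cut at S918, F1305. After flipping Y the toolpath is (25.0273,143.8690) → (87.8969,143.8690) → (87.8969,103.7041) → (25.0273,103.7041) → (25.0273,143.8690), returning to the start.

Shape 6 is a cubic bezier drawn with `<path>`. Its stroke #000000 means cut at S918, F1305. After flipping Y the toolpath is (95.2287,31.9078) → (86.4186,25.7633) → (70.7359,26.6062) → (51.3693,29.4154) → (31.5076,29.1698) → (14.3396,20.8485).

Shape 7 is a rectangle drawn with `<path>`. Its stroke #ff00ff means score at S586, F1436. After flipping Y the toolpath is (39.3442,94.6632) → (85.9625,94.6632) → (85.9625,83.9357) → (39.3442,83.9357) → (39.3442,94.6632), returning to the start.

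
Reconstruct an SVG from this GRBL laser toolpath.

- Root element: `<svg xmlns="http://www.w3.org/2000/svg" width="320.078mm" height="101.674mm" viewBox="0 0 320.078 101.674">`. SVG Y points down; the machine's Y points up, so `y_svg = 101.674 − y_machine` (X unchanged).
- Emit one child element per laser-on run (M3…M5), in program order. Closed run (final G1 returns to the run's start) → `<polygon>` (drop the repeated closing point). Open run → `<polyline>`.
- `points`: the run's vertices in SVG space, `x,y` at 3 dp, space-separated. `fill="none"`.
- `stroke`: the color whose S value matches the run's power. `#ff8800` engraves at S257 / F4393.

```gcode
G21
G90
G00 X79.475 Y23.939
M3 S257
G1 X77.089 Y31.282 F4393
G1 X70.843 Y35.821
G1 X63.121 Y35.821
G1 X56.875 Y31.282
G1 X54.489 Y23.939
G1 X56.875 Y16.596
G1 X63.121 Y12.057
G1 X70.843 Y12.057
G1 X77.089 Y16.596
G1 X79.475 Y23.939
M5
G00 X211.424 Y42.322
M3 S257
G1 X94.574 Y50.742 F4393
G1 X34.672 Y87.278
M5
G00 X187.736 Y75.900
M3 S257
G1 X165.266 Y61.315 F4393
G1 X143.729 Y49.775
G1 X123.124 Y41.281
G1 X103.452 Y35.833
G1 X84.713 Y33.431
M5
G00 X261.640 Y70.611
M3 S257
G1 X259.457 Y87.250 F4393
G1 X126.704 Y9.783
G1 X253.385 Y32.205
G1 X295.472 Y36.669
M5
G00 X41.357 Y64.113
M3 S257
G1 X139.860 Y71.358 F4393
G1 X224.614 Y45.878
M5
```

y_svg = 101.674 − y_m. Every run uses S257, so all elements get stroke `#ff8800` (engrave).

[1] closed run; points: 79.475,77.735 77.089,70.392 70.843,65.853 63.121,65.853 56.875,70.392 54.489,77.735 56.875,85.078 63.121,89.617 70.843,89.617 77.089,85.078

[2] open run; points: 211.424,59.352 94.574,50.932 34.672,14.396

[3] open run; points: 187.736,25.774 165.266,40.359 143.729,51.899 123.124,60.393 103.452,65.841 84.713,68.243

[4] open run; points: 261.640,31.063 259.457,14.424 126.704,91.891 253.385,69.469 295.472,65.005

[5] open run; points: 41.357,37.561 139.860,30.316 224.614,55.796

<svg xmlns="http://www.w3.org/2000/svg" width="320.078mm" height="101.674mm" viewBox="0 0 320.078 101.674">
  <polygon points="79.475,77.735 77.089,70.392 70.843,65.853 63.121,65.853 56.875,70.392 54.489,77.735 56.875,85.078 63.121,89.617 70.843,89.617 77.089,85.078" fill="none" stroke="#ff8800"/>
  <polyline points="211.424,59.352 94.574,50.932 34.672,14.396" fill="none" stroke="#ff8800"/>
  <polyline points="187.736,25.774 165.266,40.359 143.729,51.899 123.124,60.393 103.452,65.841 84.713,68.243" fill="none" stroke="#ff8800"/>
  <polyline points="261.640,31.063 259.457,14.424 126.704,91.891 253.385,69.469 295.472,65.005" fill="none" stroke="#ff8800"/>
  <polyline points="41.357,37.561 139.860,30.316 224.614,55.796" fill="none" stroke="#ff8800"/>
</svg>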